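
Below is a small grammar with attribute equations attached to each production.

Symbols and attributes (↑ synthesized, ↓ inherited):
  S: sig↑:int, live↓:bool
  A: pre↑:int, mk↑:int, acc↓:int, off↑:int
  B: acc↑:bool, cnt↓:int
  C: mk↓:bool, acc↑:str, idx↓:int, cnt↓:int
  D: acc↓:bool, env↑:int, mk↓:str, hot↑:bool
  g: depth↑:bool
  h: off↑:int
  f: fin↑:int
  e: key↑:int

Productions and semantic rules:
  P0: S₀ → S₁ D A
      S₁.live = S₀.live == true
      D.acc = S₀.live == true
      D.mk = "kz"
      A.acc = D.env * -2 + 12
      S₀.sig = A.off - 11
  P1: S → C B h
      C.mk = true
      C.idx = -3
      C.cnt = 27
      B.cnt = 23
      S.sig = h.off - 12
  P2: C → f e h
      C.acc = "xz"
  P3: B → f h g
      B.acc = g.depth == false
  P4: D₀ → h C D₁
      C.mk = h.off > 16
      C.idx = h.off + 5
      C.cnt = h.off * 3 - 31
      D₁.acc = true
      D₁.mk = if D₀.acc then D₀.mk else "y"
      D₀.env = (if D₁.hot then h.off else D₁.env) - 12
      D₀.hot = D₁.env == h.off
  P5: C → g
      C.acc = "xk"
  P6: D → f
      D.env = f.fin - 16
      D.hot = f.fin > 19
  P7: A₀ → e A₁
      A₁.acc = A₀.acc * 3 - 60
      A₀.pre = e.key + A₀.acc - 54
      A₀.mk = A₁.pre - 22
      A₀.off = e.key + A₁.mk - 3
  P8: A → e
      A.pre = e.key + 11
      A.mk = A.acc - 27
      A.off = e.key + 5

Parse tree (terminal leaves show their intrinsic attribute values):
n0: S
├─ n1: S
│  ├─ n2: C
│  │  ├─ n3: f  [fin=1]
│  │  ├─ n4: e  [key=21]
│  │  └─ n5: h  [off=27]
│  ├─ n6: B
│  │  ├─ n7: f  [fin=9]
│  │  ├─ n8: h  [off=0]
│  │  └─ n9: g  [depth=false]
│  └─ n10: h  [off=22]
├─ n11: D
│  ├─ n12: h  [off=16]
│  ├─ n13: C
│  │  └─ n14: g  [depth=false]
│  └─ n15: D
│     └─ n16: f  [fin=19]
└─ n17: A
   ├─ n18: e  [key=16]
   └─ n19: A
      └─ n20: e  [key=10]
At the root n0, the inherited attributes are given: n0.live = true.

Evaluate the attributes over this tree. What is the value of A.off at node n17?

16

1. n0.live = true  [given at root]
2. n1.live = true  [S₀.live == true]
3. n2.mk = true  [true]
4. n2.idx = -3  [-3]
5. n2.cnt = 27  [27]
6. n3.fin = 1  [terminal]
7. n4.key = 21  [terminal]
8. n5.off = 27  [terminal]
9. n2.acc = "xz"  ["xz"]
10. n6.cnt = 23  [23]
11. n7.fin = 9  [terminal]
12. n8.off = 0  [terminal]
13. n9.depth = false  [terminal]
14. n6.acc = true  [g.depth == false]
15. n10.off = 22  [terminal]
16. n1.sig = 10  [h.off - 12]
17. n11.acc = true  [S₀.live == true]
18. n11.mk = "kz"  ["kz"]
19. n12.off = 16  [terminal]
20. n13.mk = false  [h.off > 16]
21. n13.idx = 21  [h.off + 5]
22. n13.cnt = 17  [h.off * 3 - 31]
23. n14.depth = false  [terminal]
24. n13.acc = "xk"  ["xk"]
25. n15.acc = true  [true]
26. n15.mk = "kz"  [if D₀.acc then D₀.mk else "y"]
27. n16.fin = 19  [terminal]
28. n15.env = 3  [f.fin - 16]
29. n15.hot = false  [f.fin > 19]
30. n11.env = -9  [(if D₁.hot then h.off else D₁.env) - 12]
31. n11.hot = false  [D₁.env == h.off]
32. n17.acc = 30  [D.env * -2 + 12]
33. n18.key = 16  [terminal]
34. n19.acc = 30  [A₀.acc * 3 - 60]
35. n20.key = 10  [terminal]
36. n19.pre = 21  [e.key + 11]
37. n19.mk = 3  [A.acc - 27]
38. n19.off = 15  [e.key + 5]
39. n17.pre = -8  [e.key + A₀.acc - 54]
40. n17.mk = -1  [A₁.pre - 22]
41. n17.off = 16  [e.key + A₁.mk - 3]
42. n0.sig = 5  [A.off - 11]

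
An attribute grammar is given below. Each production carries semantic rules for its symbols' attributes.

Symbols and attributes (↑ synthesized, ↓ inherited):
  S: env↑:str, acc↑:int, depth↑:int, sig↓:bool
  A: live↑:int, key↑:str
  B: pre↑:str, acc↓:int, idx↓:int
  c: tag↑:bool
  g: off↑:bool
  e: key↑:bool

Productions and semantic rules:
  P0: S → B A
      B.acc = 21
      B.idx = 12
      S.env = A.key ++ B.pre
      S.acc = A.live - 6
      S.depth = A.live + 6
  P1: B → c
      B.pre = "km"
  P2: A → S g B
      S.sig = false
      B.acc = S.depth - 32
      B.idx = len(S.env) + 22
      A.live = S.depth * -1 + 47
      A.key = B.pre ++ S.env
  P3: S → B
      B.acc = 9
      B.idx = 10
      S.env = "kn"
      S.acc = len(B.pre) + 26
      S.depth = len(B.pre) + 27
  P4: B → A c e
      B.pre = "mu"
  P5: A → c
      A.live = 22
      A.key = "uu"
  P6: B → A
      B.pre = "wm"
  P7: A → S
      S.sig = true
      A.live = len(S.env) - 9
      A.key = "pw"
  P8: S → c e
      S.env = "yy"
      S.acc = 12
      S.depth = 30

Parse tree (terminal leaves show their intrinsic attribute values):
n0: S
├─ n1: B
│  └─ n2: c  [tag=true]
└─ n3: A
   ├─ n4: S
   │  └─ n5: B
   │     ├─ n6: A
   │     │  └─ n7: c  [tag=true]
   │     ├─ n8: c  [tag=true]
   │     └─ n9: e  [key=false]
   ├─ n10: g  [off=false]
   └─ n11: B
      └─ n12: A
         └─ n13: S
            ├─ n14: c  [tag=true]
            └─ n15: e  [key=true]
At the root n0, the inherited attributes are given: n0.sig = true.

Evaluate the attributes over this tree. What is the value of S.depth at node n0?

1. n0.sig = true  [given at root]
2. n1.acc = 21  [21]
3. n1.idx = 12  [12]
4. n2.tag = true  [terminal]
5. n1.pre = "km"  ["km"]
6. n4.sig = false  [false]
7. n5.acc = 9  [9]
8. n5.idx = 10  [10]
9. n7.tag = true  [terminal]
10. n6.live = 22  [22]
11. n6.key = "uu"  ["uu"]
12. n8.tag = true  [terminal]
13. n9.key = false  [terminal]
14. n5.pre = "mu"  ["mu"]
15. n4.env = "kn"  ["kn"]
16. n4.acc = 28  [len(B.pre) + 26]
17. n4.depth = 29  [len(B.pre) + 27]
18. n10.off = false  [terminal]
19. n11.acc = -3  [S.depth - 32]
20. n11.idx = 24  [len(S.env) + 22]
21. n13.sig = true  [true]
22. n14.tag = true  [terminal]
23. n15.key = true  [terminal]
24. n13.env = "yy"  ["yy"]
25. n13.acc = 12  [12]
26. n13.depth = 30  [30]
27. n12.live = -7  [len(S.env) - 9]
28. n12.key = "pw"  ["pw"]
29. n11.pre = "wm"  ["wm"]
30. n3.live = 18  [S.depth * -1 + 47]
31. n3.key = "wmkn"  [B.pre ++ S.env]
32. n0.env = "wmknkm"  [A.key ++ B.pre]
33. n0.acc = 12  [A.live - 6]
34. n0.depth = 24  [A.live + 6]

24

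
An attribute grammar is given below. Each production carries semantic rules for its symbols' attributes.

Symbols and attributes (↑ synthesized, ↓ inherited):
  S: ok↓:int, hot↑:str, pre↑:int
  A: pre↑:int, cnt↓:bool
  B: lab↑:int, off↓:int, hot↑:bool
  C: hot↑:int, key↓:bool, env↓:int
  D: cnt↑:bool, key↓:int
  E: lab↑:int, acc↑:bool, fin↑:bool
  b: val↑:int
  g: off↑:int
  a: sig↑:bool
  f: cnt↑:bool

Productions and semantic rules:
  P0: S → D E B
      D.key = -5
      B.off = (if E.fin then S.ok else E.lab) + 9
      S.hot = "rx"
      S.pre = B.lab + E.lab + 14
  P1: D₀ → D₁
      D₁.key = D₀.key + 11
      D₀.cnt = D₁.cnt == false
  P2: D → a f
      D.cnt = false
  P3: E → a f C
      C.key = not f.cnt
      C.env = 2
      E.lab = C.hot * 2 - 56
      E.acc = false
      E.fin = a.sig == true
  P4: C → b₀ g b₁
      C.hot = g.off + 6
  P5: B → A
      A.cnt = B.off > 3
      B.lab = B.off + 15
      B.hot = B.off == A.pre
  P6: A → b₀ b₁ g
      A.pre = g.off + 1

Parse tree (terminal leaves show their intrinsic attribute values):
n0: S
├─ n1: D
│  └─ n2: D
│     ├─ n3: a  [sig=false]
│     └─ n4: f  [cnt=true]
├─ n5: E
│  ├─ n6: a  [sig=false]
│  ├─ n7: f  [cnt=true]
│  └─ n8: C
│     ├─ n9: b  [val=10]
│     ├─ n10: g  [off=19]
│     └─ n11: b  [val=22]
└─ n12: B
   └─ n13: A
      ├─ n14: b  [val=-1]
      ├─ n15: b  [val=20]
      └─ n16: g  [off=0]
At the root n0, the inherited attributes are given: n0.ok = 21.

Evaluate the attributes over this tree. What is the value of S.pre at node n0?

1. n0.ok = 21  [given at root]
2. n1.key = -5  [-5]
3. n2.key = 6  [D₀.key + 11]
4. n3.sig = false  [terminal]
5. n4.cnt = true  [terminal]
6. n2.cnt = false  [false]
7. n1.cnt = true  [D₁.cnt == false]
8. n6.sig = false  [terminal]
9. n7.cnt = true  [terminal]
10. n8.key = false  [not f.cnt]
11. n8.env = 2  [2]
12. n9.val = 10  [terminal]
13. n10.off = 19  [terminal]
14. n11.val = 22  [terminal]
15. n8.hot = 25  [g.off + 6]
16. n5.lab = -6  [C.hot * 2 - 56]
17. n5.acc = false  [false]
18. n5.fin = false  [a.sig == true]
19. n12.off = 3  [(if E.fin then S.ok else E.lab) + 9]
20. n13.cnt = false  [B.off > 3]
21. n14.val = -1  [terminal]
22. n15.val = 20  [terminal]
23. n16.off = 0  [terminal]
24. n13.pre = 1  [g.off + 1]
25. n12.lab = 18  [B.off + 15]
26. n12.hot = false  [B.off == A.pre]
27. n0.hot = "rx"  ["rx"]
28. n0.pre = 26  [B.lab + E.lab + 14]

26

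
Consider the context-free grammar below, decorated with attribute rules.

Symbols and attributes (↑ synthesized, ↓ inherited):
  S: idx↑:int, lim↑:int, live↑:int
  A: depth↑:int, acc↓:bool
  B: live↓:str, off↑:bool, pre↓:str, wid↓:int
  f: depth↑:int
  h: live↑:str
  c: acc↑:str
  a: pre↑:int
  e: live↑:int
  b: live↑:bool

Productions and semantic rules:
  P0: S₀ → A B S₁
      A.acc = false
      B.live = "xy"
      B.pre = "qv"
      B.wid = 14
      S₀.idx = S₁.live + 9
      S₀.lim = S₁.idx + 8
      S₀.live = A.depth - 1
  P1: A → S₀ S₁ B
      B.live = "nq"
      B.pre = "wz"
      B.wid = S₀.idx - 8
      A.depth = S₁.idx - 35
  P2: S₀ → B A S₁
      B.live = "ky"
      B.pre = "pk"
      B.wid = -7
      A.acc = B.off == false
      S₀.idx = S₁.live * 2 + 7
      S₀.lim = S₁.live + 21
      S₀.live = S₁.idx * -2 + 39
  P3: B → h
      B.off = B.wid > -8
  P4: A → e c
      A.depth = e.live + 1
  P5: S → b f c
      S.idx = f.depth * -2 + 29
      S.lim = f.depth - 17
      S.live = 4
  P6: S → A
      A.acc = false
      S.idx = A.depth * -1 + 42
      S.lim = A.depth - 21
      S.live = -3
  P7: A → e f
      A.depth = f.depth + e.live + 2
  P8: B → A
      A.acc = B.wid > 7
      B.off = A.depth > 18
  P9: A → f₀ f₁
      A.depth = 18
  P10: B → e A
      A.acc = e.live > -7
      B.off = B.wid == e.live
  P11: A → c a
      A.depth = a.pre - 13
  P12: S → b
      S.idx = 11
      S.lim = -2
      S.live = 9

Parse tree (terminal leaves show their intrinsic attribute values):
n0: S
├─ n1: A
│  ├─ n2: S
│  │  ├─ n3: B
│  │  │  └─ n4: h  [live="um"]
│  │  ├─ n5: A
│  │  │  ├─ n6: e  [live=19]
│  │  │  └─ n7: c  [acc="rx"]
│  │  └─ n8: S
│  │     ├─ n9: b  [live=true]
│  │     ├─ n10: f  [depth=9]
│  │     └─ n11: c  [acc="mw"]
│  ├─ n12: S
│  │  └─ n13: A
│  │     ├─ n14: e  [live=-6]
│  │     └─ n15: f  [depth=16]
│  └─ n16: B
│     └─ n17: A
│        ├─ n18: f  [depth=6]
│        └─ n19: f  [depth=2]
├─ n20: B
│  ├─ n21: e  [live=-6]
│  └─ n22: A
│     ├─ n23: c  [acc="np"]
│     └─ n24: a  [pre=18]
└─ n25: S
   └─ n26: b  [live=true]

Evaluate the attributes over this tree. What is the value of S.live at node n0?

1. n1.acc = false  [false]
2. n3.live = "ky"  ["ky"]
3. n3.pre = "pk"  ["pk"]
4. n3.wid = -7  [-7]
5. n4.live = "um"  [terminal]
6. n3.off = true  [B.wid > -8]
7. n5.acc = false  [B.off == false]
8. n6.live = 19  [terminal]
9. n7.acc = "rx"  [terminal]
10. n5.depth = 20  [e.live + 1]
11. n9.live = true  [terminal]
12. n10.depth = 9  [terminal]
13. n11.acc = "mw"  [terminal]
14. n8.idx = 11  [f.depth * -2 + 29]
15. n8.lim = -8  [f.depth - 17]
16. n8.live = 4  [4]
17. n2.idx = 15  [S₁.live * 2 + 7]
18. n2.lim = 25  [S₁.live + 21]
19. n2.live = 17  [S₁.idx * -2 + 39]
20. n13.acc = false  [false]
21. n14.live = -6  [terminal]
22. n15.depth = 16  [terminal]
23. n13.depth = 12  [f.depth + e.live + 2]
24. n12.idx = 30  [A.depth * -1 + 42]
25. n12.lim = -9  [A.depth - 21]
26. n12.live = -3  [-3]
27. n16.live = "nq"  ["nq"]
28. n16.pre = "wz"  ["wz"]
29. n16.wid = 7  [S₀.idx - 8]
30. n17.acc = false  [B.wid > 7]
31. n18.depth = 6  [terminal]
32. n19.depth = 2  [terminal]
33. n17.depth = 18  [18]
34. n16.off = false  [A.depth > 18]
35. n1.depth = -5  [S₁.idx - 35]
36. n20.live = "xy"  ["xy"]
37. n20.pre = "qv"  ["qv"]
38. n20.wid = 14  [14]
39. n21.live = -6  [terminal]
40. n22.acc = true  [e.live > -7]
41. n23.acc = "np"  [terminal]
42. n24.pre = 18  [terminal]
43. n22.depth = 5  [a.pre - 13]
44. n20.off = false  [B.wid == e.live]
45. n26.live = true  [terminal]
46. n25.idx = 11  [11]
47. n25.lim = -2  [-2]
48. n25.live = 9  [9]
49. n0.idx = 18  [S₁.live + 9]
50. n0.lim = 19  [S₁.idx + 8]
51. n0.live = -6  [A.depth - 1]

-6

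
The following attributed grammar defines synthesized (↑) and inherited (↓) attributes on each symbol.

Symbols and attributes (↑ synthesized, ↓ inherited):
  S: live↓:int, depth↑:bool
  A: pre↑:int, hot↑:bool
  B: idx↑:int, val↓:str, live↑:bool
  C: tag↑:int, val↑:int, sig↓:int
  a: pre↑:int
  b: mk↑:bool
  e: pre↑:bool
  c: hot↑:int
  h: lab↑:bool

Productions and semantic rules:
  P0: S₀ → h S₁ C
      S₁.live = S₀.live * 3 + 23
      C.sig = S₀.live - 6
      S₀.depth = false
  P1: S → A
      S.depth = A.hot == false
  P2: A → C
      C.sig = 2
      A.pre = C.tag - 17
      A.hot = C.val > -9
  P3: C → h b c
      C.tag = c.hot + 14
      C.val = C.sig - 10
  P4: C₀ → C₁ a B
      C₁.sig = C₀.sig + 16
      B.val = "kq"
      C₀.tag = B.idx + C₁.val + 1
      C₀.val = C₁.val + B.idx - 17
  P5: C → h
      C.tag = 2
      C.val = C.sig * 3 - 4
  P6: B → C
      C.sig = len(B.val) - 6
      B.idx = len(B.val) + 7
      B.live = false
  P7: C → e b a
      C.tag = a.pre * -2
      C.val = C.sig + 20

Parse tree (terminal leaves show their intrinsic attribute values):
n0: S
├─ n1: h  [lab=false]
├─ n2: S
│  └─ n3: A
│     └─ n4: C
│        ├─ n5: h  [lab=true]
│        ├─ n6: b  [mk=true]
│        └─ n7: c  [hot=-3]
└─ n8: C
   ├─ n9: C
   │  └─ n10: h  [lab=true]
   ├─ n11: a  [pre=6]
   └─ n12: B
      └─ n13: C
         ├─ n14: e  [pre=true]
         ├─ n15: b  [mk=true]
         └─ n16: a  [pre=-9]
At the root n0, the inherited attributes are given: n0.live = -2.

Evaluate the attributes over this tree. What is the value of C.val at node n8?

12

1. n0.live = -2  [given at root]
2. n1.lab = false  [terminal]
3. n2.live = 17  [S₀.live * 3 + 23]
4. n4.sig = 2  [2]
5. n5.lab = true  [terminal]
6. n6.mk = true  [terminal]
7. n7.hot = -3  [terminal]
8. n4.tag = 11  [c.hot + 14]
9. n4.val = -8  [C.sig - 10]
10. n3.pre = -6  [C.tag - 17]
11. n3.hot = true  [C.val > -9]
12. n2.depth = false  [A.hot == false]
13. n8.sig = -8  [S₀.live - 6]
14. n9.sig = 8  [C₀.sig + 16]
15. n10.lab = true  [terminal]
16. n9.tag = 2  [2]
17. n9.val = 20  [C.sig * 3 - 4]
18. n11.pre = 6  [terminal]
19. n12.val = "kq"  ["kq"]
20. n13.sig = -4  [len(B.val) - 6]
21. n14.pre = true  [terminal]
22. n15.mk = true  [terminal]
23. n16.pre = -9  [terminal]
24. n13.tag = 18  [a.pre * -2]
25. n13.val = 16  [C.sig + 20]
26. n12.idx = 9  [len(B.val) + 7]
27. n12.live = false  [false]
28. n8.tag = 30  [B.idx + C₁.val + 1]
29. n8.val = 12  [C₁.val + B.idx - 17]
30. n0.depth = false  [false]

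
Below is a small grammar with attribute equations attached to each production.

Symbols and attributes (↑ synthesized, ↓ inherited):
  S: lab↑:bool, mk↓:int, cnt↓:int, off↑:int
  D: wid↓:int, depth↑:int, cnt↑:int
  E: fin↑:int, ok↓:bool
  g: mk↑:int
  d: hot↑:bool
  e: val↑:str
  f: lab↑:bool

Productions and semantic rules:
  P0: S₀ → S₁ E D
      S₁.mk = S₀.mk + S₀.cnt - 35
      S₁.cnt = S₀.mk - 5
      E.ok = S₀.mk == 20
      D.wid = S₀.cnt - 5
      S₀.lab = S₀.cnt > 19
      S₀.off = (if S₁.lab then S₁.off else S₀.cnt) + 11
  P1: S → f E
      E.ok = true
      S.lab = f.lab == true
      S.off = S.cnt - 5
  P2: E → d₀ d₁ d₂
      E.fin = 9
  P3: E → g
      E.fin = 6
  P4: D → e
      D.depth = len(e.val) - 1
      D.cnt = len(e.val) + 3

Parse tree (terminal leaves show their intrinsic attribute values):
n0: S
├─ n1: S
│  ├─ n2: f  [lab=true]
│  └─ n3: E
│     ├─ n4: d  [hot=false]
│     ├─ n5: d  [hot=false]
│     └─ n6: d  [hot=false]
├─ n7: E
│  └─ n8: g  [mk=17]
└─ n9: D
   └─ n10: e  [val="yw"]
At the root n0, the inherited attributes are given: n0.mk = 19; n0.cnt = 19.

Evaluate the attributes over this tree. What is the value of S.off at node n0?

20

1. n0.mk = 19  [given at root]
2. n0.cnt = 19  [given at root]
3. n1.mk = 3  [S₀.mk + S₀.cnt - 35]
4. n1.cnt = 14  [S₀.mk - 5]
5. n2.lab = true  [terminal]
6. n3.ok = true  [true]
7. n4.hot = false  [terminal]
8. n5.hot = false  [terminal]
9. n6.hot = false  [terminal]
10. n3.fin = 9  [9]
11. n1.lab = true  [f.lab == true]
12. n1.off = 9  [S.cnt - 5]
13. n7.ok = false  [S₀.mk == 20]
14. n8.mk = 17  [terminal]
15. n7.fin = 6  [6]
16. n9.wid = 14  [S₀.cnt - 5]
17. n10.val = "yw"  [terminal]
18. n9.depth = 1  [len(e.val) - 1]
19. n9.cnt = 5  [len(e.val) + 3]
20. n0.lab = false  [S₀.cnt > 19]
21. n0.off = 20  [(if S₁.lab then S₁.off else S₀.cnt) + 11]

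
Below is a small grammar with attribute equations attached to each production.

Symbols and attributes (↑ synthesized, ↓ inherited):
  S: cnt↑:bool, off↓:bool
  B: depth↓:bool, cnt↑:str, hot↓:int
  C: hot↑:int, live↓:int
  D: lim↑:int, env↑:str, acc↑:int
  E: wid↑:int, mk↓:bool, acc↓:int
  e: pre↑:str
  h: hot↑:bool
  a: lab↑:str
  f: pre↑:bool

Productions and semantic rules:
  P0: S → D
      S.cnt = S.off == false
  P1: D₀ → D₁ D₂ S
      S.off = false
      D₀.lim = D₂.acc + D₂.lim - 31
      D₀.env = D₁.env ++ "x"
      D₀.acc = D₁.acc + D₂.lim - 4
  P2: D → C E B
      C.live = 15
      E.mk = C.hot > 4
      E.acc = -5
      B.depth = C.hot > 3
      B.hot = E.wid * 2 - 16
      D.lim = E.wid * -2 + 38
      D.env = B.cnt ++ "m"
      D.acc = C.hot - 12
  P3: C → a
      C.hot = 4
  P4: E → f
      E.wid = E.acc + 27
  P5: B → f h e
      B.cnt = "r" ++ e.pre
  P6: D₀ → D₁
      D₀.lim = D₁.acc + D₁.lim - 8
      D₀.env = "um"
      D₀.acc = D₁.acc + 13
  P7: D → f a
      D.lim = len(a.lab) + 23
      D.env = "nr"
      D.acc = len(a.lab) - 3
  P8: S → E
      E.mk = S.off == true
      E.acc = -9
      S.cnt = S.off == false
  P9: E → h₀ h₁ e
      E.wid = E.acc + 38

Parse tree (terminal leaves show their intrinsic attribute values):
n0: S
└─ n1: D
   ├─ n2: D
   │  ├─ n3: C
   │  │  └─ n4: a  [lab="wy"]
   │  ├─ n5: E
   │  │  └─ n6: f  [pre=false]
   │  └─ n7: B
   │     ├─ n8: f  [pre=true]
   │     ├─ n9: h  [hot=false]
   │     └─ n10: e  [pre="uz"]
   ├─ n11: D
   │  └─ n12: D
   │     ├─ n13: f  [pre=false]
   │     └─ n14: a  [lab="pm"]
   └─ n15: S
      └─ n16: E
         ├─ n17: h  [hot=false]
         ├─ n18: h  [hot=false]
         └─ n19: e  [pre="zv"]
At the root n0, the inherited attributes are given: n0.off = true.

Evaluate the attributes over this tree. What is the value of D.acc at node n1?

4

1. n0.off = true  [given at root]
2. n3.live = 15  [15]
3. n4.lab = "wy"  [terminal]
4. n3.hot = 4  [4]
5. n5.mk = false  [C.hot > 4]
6. n5.acc = -5  [-5]
7. n6.pre = false  [terminal]
8. n5.wid = 22  [E.acc + 27]
9. n7.depth = true  [C.hot > 3]
10. n7.hot = 28  [E.wid * 2 - 16]
11. n8.pre = true  [terminal]
12. n9.hot = false  [terminal]
13. n10.pre = "uz"  [terminal]
14. n7.cnt = "ruz"  ["r" ++ e.pre]
15. n2.lim = -6  [E.wid * -2 + 38]
16. n2.env = "ruzm"  [B.cnt ++ "m"]
17. n2.acc = -8  [C.hot - 12]
18. n13.pre = false  [terminal]
19. n14.lab = "pm"  [terminal]
20. n12.lim = 25  [len(a.lab) + 23]
21. n12.env = "nr"  ["nr"]
22. n12.acc = -1  [len(a.lab) - 3]
23. n11.lim = 16  [D₁.acc + D₁.lim - 8]
24. n11.env = "um"  ["um"]
25. n11.acc = 12  [D₁.acc + 13]
26. n15.off = false  [false]
27. n16.mk = false  [S.off == true]
28. n16.acc = -9  [-9]
29. n17.hot = false  [terminal]
30. n18.hot = false  [terminal]
31. n19.pre = "zv"  [terminal]
32. n16.wid = 29  [E.acc + 38]
33. n15.cnt = true  [S.off == false]
34. n1.lim = -3  [D₂.acc + D₂.lim - 31]
35. n1.env = "ruzmx"  [D₁.env ++ "x"]
36. n1.acc = 4  [D₁.acc + D₂.lim - 4]
37. n0.cnt = false  [S.off == false]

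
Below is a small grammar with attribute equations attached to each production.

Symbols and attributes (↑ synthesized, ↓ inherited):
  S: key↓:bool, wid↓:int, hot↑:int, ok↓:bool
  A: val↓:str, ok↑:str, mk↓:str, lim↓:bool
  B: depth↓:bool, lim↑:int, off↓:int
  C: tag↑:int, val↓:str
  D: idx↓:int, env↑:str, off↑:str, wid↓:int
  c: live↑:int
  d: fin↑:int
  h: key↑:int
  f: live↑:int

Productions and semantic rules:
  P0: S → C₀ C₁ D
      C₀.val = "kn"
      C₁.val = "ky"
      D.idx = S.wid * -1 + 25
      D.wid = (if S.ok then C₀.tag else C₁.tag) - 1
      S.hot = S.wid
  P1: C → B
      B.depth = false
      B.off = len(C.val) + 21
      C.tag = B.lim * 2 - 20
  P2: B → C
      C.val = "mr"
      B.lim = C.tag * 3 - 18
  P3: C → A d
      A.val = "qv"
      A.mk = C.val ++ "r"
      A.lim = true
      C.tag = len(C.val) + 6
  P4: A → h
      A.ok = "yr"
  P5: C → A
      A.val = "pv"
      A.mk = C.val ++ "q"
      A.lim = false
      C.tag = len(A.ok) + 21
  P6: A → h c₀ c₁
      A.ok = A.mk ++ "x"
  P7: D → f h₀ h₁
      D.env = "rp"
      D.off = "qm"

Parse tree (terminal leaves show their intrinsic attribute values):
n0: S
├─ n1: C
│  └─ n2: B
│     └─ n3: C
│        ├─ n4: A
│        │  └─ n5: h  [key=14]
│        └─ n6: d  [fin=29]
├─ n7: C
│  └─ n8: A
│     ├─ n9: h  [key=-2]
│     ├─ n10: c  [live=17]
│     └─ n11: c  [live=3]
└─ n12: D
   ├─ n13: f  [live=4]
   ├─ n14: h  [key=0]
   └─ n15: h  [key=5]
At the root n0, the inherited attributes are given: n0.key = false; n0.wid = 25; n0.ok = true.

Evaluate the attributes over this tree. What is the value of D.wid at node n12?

1. n0.key = false  [given at root]
2. n0.wid = 25  [given at root]
3. n0.ok = true  [given at root]
4. n1.val = "kn"  ["kn"]
5. n2.depth = false  [false]
6. n2.off = 23  [len(C.val) + 21]
7. n3.val = "mr"  ["mr"]
8. n4.val = "qv"  ["qv"]
9. n4.mk = "mrr"  [C.val ++ "r"]
10. n4.lim = true  [true]
11. n5.key = 14  [terminal]
12. n4.ok = "yr"  ["yr"]
13. n6.fin = 29  [terminal]
14. n3.tag = 8  [len(C.val) + 6]
15. n2.lim = 6  [C.tag * 3 - 18]
16. n1.tag = -8  [B.lim * 2 - 20]
17. n7.val = "ky"  ["ky"]
18. n8.val = "pv"  ["pv"]
19. n8.mk = "kyq"  [C.val ++ "q"]
20. n8.lim = false  [false]
21. n9.key = -2  [terminal]
22. n10.live = 17  [terminal]
23. n11.live = 3  [terminal]
24. n8.ok = "kyqx"  [A.mk ++ "x"]
25. n7.tag = 25  [len(A.ok) + 21]
26. n12.idx = 0  [S.wid * -1 + 25]
27. n12.wid = -9  [(if S.ok then C₀.tag else C₁.tag) - 1]
28. n13.live = 4  [terminal]
29. n14.key = 0  [terminal]
30. n15.key = 5  [terminal]
31. n12.env = "rp"  ["rp"]
32. n12.off = "qm"  ["qm"]
33. n0.hot = 25  [S.wid]

-9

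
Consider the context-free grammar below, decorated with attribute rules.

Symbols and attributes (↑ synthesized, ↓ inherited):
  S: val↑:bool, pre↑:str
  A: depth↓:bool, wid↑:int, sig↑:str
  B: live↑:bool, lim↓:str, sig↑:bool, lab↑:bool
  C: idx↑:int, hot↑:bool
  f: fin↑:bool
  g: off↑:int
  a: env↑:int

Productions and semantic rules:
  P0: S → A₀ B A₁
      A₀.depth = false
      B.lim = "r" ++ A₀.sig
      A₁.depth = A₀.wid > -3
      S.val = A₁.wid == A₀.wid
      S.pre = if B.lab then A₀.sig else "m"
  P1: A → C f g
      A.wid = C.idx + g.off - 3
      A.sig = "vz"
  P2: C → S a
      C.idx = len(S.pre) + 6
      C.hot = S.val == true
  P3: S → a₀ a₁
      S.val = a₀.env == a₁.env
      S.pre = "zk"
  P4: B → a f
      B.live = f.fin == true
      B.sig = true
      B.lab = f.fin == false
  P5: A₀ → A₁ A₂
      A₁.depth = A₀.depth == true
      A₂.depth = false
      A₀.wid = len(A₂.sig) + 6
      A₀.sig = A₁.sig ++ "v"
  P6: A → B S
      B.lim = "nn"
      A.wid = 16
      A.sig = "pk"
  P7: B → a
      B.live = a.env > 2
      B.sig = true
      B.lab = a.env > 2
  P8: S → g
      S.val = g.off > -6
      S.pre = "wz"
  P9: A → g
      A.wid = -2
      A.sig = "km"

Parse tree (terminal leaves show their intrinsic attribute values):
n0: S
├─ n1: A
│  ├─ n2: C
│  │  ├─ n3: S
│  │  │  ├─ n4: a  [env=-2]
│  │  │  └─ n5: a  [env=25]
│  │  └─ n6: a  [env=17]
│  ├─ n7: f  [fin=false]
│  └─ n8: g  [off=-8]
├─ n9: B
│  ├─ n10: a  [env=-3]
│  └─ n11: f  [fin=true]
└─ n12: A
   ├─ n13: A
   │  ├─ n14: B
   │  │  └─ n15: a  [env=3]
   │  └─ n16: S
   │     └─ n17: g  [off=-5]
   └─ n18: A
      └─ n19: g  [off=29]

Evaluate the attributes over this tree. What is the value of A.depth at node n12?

false

1. n1.depth = false  [false]
2. n4.env = -2  [terminal]
3. n5.env = 25  [terminal]
4. n3.val = false  [a₀.env == a₁.env]
5. n3.pre = "zk"  ["zk"]
6. n6.env = 17  [terminal]
7. n2.idx = 8  [len(S.pre) + 6]
8. n2.hot = false  [S.val == true]
9. n7.fin = false  [terminal]
10. n8.off = -8  [terminal]
11. n1.wid = -3  [C.idx + g.off - 3]
12. n1.sig = "vz"  ["vz"]
13. n9.lim = "rvz"  ["r" ++ A₀.sig]
14. n10.env = -3  [terminal]
15. n11.fin = true  [terminal]
16. n9.live = true  [f.fin == true]
17. n9.sig = true  [true]
18. n9.lab = false  [f.fin == false]
19. n12.depth = false  [A₀.wid > -3]
20. n13.depth = false  [A₀.depth == true]
21. n14.lim = "nn"  ["nn"]
22. n15.env = 3  [terminal]
23. n14.live = true  [a.env > 2]
24. n14.sig = true  [true]
25. n14.lab = true  [a.env > 2]
26. n17.off = -5  [terminal]
27. n16.val = true  [g.off > -6]
28. n16.pre = "wz"  ["wz"]
29. n13.wid = 16  [16]
30. n13.sig = "pk"  ["pk"]
31. n18.depth = false  [false]
32. n19.off = 29  [terminal]
33. n18.wid = -2  [-2]
34. n18.sig = "km"  ["km"]
35. n12.wid = 8  [len(A₂.sig) + 6]
36. n12.sig = "pkv"  [A₁.sig ++ "v"]
37. n0.val = false  [A₁.wid == A₀.wid]
38. n0.pre = "m"  [if B.lab then A₀.sig else "m"]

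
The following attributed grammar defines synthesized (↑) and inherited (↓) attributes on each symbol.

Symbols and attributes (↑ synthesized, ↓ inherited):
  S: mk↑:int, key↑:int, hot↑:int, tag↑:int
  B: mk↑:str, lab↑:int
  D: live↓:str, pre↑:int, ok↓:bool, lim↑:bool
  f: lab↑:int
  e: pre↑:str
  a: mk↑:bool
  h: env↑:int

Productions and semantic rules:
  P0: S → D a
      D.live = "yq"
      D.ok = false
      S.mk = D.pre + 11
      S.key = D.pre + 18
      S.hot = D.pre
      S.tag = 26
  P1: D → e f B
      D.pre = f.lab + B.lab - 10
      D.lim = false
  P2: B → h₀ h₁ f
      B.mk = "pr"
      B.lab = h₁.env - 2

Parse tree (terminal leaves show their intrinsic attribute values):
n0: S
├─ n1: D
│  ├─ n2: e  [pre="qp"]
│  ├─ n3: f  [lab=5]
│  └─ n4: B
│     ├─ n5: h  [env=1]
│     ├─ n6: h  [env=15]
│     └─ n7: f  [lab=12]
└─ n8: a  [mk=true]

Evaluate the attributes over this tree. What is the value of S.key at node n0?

26

1. n1.live = "yq"  ["yq"]
2. n1.ok = false  [false]
3. n2.pre = "qp"  [terminal]
4. n3.lab = 5  [terminal]
5. n5.env = 1  [terminal]
6. n6.env = 15  [terminal]
7. n7.lab = 12  [terminal]
8. n4.mk = "pr"  ["pr"]
9. n4.lab = 13  [h₁.env - 2]
10. n1.pre = 8  [f.lab + B.lab - 10]
11. n1.lim = false  [false]
12. n8.mk = true  [terminal]
13. n0.mk = 19  [D.pre + 11]
14. n0.key = 26  [D.pre + 18]
15. n0.hot = 8  [D.pre]
16. n0.tag = 26  [26]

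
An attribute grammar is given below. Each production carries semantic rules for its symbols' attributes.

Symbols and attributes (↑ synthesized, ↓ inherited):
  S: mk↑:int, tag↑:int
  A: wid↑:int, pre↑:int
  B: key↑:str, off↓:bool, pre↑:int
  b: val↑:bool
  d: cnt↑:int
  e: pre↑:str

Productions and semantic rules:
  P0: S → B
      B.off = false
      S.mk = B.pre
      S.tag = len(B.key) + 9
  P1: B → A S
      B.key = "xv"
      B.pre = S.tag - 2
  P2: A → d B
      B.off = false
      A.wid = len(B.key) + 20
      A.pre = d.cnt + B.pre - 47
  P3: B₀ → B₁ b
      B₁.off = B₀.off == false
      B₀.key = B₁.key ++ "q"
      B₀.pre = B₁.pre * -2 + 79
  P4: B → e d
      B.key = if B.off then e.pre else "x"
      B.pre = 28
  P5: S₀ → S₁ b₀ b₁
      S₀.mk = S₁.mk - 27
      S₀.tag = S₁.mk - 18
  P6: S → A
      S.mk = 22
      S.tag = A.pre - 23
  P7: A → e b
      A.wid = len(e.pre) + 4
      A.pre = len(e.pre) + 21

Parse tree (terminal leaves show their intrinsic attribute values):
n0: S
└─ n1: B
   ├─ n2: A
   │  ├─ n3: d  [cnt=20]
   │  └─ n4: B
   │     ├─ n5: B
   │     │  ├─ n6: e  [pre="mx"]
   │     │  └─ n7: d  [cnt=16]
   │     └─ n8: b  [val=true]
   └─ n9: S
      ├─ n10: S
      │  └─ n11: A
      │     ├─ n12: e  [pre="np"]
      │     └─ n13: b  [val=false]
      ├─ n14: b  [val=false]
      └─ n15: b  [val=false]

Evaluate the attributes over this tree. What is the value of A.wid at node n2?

1. n1.off = false  [false]
2. n3.cnt = 20  [terminal]
3. n4.off = false  [false]
4. n5.off = true  [B₀.off == false]
5. n6.pre = "mx"  [terminal]
6. n7.cnt = 16  [terminal]
7. n5.key = "mx"  [if B.off then e.pre else "x"]
8. n5.pre = 28  [28]
9. n8.val = true  [terminal]
10. n4.key = "mxq"  [B₁.key ++ "q"]
11. n4.pre = 23  [B₁.pre * -2 + 79]
12. n2.wid = 23  [len(B.key) + 20]
13. n2.pre = -4  [d.cnt + B.pre - 47]
14. n12.pre = "np"  [terminal]
15. n13.val = false  [terminal]
16. n11.wid = 6  [len(e.pre) + 4]
17. n11.pre = 23  [len(e.pre) + 21]
18. n10.mk = 22  [22]
19. n10.tag = 0  [A.pre - 23]
20. n14.val = false  [terminal]
21. n15.val = false  [terminal]
22. n9.mk = -5  [S₁.mk - 27]
23. n9.tag = 4  [S₁.mk - 18]
24. n1.key = "xv"  ["xv"]
25. n1.pre = 2  [S.tag - 2]
26. n0.mk = 2  [B.pre]
27. n0.tag = 11  [len(B.key) + 9]

23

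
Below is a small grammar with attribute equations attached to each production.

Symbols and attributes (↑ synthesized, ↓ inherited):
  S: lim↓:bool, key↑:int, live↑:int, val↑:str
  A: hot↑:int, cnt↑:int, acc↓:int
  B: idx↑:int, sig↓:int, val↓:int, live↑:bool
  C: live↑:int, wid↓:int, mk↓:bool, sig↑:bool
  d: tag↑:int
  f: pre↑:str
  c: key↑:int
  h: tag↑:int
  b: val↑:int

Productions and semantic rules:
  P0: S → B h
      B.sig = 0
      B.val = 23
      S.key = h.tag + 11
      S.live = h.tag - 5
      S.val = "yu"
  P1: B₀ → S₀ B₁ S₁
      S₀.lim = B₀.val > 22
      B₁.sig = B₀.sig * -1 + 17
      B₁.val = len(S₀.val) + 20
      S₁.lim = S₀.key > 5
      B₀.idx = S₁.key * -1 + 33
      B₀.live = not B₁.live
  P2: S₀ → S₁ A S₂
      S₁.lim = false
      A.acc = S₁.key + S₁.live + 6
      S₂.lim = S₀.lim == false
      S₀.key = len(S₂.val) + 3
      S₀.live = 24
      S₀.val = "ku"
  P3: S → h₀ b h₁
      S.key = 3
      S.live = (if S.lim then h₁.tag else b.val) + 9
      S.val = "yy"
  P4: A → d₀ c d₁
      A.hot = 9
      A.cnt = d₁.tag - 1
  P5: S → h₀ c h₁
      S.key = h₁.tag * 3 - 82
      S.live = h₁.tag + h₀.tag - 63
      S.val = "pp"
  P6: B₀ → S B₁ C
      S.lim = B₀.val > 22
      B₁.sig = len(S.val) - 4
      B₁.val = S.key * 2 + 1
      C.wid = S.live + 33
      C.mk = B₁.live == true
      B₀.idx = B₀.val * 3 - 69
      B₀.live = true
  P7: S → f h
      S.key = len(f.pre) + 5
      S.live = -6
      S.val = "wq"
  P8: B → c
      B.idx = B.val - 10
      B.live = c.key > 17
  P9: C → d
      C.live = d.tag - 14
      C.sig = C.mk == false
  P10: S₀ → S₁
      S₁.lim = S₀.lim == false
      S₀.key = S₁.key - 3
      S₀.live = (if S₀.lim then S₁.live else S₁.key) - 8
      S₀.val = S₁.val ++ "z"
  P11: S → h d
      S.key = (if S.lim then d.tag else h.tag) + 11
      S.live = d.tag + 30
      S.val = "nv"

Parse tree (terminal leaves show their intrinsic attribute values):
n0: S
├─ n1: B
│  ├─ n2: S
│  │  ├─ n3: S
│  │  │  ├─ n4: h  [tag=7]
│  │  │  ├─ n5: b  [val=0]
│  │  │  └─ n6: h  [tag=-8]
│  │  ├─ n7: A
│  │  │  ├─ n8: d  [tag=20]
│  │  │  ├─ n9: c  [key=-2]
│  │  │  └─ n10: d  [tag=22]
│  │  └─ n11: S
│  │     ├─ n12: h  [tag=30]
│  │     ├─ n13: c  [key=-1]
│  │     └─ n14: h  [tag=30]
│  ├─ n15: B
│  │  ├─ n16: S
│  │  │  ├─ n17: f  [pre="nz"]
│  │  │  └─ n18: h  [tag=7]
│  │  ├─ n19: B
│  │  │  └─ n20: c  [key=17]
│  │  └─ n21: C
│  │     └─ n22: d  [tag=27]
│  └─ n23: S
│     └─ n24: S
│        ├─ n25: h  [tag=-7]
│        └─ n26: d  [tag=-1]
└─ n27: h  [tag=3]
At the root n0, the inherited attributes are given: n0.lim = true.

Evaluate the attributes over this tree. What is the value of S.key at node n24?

1. n0.lim = true  [given at root]
2. n1.sig = 0  [0]
3. n1.val = 23  [23]
4. n2.lim = true  [B₀.val > 22]
5. n3.lim = false  [false]
6. n4.tag = 7  [terminal]
7. n5.val = 0  [terminal]
8. n6.tag = -8  [terminal]
9. n3.key = 3  [3]
10. n3.live = 9  [(if S.lim then h₁.tag else b.val) + 9]
11. n3.val = "yy"  ["yy"]
12. n7.acc = 18  [S₁.key + S₁.live + 6]
13. n8.tag = 20  [terminal]
14. n9.key = -2  [terminal]
15. n10.tag = 22  [terminal]
16. n7.hot = 9  [9]
17. n7.cnt = 21  [d₁.tag - 1]
18. n11.lim = false  [S₀.lim == false]
19. n12.tag = 30  [terminal]
20. n13.key = -1  [terminal]
21. n14.tag = 30  [terminal]
22. n11.key = 8  [h₁.tag * 3 - 82]
23. n11.live = -3  [h₁.tag + h₀.tag - 63]
24. n11.val = "pp"  ["pp"]
25. n2.key = 5  [len(S₂.val) + 3]
26. n2.live = 24  [24]
27. n2.val = "ku"  ["ku"]
28. n15.sig = 17  [B₀.sig * -1 + 17]
29. n15.val = 22  [len(S₀.val) + 20]
30. n16.lim = false  [B₀.val > 22]
31. n17.pre = "nz"  [terminal]
32. n18.tag = 7  [terminal]
33. n16.key = 7  [len(f.pre) + 5]
34. n16.live = -6  [-6]
35. n16.val = "wq"  ["wq"]
36. n19.sig = -2  [len(S.val) - 4]
37. n19.val = 15  [S.key * 2 + 1]
38. n20.key = 17  [terminal]
39. n19.idx = 5  [B.val - 10]
40. n19.live = false  [c.key > 17]
41. n21.wid = 27  [S.live + 33]
42. n21.mk = false  [B₁.live == true]
43. n22.tag = 27  [terminal]
44. n21.live = 13  [d.tag - 14]
45. n21.sig = true  [C.mk == false]
46. n15.idx = -3  [B₀.val * 3 - 69]
47. n15.live = true  [true]
48. n23.lim = false  [S₀.key > 5]
49. n24.lim = true  [S₀.lim == false]
50. n25.tag = -7  [terminal]
51. n26.tag = -1  [terminal]
52. n24.key = 10  [(if S.lim then d.tag else h.tag) + 11]
53. n24.live = 29  [d.tag + 30]
54. n24.val = "nv"  ["nv"]
55. n23.key = 7  [S₁.key - 3]
56. n23.live = 2  [(if S₀.lim then S₁.live else S₁.key) - 8]
57. n23.val = "nvz"  [S₁.val ++ "z"]
58. n1.idx = 26  [S₁.key * -1 + 33]
59. n1.live = false  [not B₁.live]
60. n27.tag = 3  [terminal]
61. n0.key = 14  [h.tag + 11]
62. n0.live = -2  [h.tag - 5]
63. n0.val = "yu"  ["yu"]

10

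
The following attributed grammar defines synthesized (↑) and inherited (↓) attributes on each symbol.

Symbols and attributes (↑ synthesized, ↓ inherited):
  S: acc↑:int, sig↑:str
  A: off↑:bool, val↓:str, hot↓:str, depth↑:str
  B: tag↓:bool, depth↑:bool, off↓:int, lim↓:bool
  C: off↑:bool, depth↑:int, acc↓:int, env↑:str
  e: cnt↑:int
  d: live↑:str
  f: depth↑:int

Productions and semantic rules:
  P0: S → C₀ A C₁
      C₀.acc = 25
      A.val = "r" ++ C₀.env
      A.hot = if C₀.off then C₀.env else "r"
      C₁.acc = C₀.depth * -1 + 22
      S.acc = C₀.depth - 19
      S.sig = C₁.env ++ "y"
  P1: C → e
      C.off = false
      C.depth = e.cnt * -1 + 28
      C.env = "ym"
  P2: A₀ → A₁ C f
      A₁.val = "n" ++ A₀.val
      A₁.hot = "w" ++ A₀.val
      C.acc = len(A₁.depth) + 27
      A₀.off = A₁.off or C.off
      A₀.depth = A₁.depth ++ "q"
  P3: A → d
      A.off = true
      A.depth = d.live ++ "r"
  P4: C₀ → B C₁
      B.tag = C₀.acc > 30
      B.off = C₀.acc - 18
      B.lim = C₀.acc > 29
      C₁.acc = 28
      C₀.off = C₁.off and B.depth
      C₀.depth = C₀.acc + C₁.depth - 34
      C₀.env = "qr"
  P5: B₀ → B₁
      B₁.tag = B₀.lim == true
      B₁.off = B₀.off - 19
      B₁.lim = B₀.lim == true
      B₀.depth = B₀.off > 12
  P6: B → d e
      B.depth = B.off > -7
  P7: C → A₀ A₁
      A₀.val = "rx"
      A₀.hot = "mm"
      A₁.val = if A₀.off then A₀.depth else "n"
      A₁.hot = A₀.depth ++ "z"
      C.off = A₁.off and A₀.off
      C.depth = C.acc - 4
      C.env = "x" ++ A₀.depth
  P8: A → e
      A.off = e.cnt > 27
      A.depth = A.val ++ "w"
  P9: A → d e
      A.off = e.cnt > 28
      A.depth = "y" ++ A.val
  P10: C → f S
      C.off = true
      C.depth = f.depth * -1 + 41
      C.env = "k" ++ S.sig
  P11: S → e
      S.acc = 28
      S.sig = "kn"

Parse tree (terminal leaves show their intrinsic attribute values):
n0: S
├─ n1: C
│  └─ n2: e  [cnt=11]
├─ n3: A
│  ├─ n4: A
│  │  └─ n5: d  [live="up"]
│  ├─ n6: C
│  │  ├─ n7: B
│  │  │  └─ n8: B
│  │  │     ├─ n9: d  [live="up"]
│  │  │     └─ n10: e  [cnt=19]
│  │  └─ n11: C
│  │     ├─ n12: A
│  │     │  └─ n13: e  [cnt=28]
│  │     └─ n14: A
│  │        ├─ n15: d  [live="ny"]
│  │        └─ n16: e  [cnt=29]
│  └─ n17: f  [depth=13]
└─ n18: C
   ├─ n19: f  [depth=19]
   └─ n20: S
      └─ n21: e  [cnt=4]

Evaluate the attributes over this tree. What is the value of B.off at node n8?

-7

1. n1.acc = 25  [25]
2. n2.cnt = 11  [terminal]
3. n1.off = false  [false]
4. n1.depth = 17  [e.cnt * -1 + 28]
5. n1.env = "ym"  ["ym"]
6. n3.val = "rym"  ["r" ++ C₀.env]
7. n3.hot = "r"  [if C₀.off then C₀.env else "r"]
8. n4.val = "nrym"  ["n" ++ A₀.val]
9. n4.hot = "wrym"  ["w" ++ A₀.val]
10. n5.live = "up"  [terminal]
11. n4.off = true  [true]
12. n4.depth = "upr"  [d.live ++ "r"]
13. n6.acc = 30  [len(A₁.depth) + 27]
14. n7.tag = false  [C₀.acc > 30]
15. n7.off = 12  [C₀.acc - 18]
16. n7.lim = true  [C₀.acc > 29]
17. n8.tag = true  [B₀.lim == true]
18. n8.off = -7  [B₀.off - 19]
19. n8.lim = true  [B₀.lim == true]
20. n9.live = "up"  [terminal]
21. n10.cnt = 19  [terminal]
22. n8.depth = false  [B.off > -7]
23. n7.depth = false  [B₀.off > 12]
24. n11.acc = 28  [28]
25. n12.val = "rx"  ["rx"]
26. n12.hot = "mm"  ["mm"]
27. n13.cnt = 28  [terminal]
28. n12.off = true  [e.cnt > 27]
29. n12.depth = "rxw"  [A.val ++ "w"]
30. n14.val = "rxw"  [if A₀.off then A₀.depth else "n"]
31. n14.hot = "rxwz"  [A₀.depth ++ "z"]
32. n15.live = "ny"  [terminal]
33. n16.cnt = 29  [terminal]
34. n14.off = true  [e.cnt > 28]
35. n14.depth = "yrxw"  ["y" ++ A.val]
36. n11.off = true  [A₁.off and A₀.off]
37. n11.depth = 24  [C.acc - 4]
38. n11.env = "xrxw"  ["x" ++ A₀.depth]
39. n6.off = false  [C₁.off and B.depth]
40. n6.depth = 20  [C₀.acc + C₁.depth - 34]
41. n6.env = "qr"  ["qr"]
42. n17.depth = 13  [terminal]
43. n3.off = true  [A₁.off or C.off]
44. n3.depth = "uprq"  [A₁.depth ++ "q"]
45. n18.acc = 5  [C₀.depth * -1 + 22]
46. n19.depth = 19  [terminal]
47. n21.cnt = 4  [terminal]
48. n20.acc = 28  [28]
49. n20.sig = "kn"  ["kn"]
50. n18.off = true  [true]
51. n18.depth = 22  [f.depth * -1 + 41]
52. n18.env = "kkn"  ["k" ++ S.sig]
53. n0.acc = -2  [C₀.depth - 19]
54. n0.sig = "kkny"  [C₁.env ++ "y"]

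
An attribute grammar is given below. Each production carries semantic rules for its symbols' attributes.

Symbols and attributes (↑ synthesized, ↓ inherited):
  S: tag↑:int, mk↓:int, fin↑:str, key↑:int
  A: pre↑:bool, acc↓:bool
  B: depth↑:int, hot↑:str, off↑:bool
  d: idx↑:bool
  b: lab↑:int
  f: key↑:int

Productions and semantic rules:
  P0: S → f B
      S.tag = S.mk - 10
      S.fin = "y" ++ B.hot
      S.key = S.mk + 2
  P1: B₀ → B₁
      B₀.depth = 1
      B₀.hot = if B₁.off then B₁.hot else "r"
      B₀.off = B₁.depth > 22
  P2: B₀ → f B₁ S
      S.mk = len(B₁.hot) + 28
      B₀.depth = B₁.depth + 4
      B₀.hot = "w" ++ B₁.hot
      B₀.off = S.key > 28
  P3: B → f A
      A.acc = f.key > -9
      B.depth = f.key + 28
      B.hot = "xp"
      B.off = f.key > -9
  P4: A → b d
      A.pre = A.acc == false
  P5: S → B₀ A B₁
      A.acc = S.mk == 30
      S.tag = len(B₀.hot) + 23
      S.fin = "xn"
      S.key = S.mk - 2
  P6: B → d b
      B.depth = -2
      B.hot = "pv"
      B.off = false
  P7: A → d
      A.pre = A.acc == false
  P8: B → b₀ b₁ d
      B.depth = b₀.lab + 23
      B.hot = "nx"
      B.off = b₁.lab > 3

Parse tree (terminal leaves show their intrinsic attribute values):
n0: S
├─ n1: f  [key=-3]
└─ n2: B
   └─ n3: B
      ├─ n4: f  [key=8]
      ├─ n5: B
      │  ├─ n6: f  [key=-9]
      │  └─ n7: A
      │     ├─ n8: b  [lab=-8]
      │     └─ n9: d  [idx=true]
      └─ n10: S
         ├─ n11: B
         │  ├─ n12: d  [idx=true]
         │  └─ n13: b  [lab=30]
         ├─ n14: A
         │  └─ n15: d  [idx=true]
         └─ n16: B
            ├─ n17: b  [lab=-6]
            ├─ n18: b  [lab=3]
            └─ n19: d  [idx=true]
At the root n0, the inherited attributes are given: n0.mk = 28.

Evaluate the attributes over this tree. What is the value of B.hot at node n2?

1. n0.mk = 28  [given at root]
2. n1.key = -3  [terminal]
3. n4.key = 8  [terminal]
4. n6.key = -9  [terminal]
5. n7.acc = false  [f.key > -9]
6. n8.lab = -8  [terminal]
7. n9.idx = true  [terminal]
8. n7.pre = true  [A.acc == false]
9. n5.depth = 19  [f.key + 28]
10. n5.hot = "xp"  ["xp"]
11. n5.off = false  [f.key > -9]
12. n10.mk = 30  [len(B₁.hot) + 28]
13. n12.idx = true  [terminal]
14. n13.lab = 30  [terminal]
15. n11.depth = -2  [-2]
16. n11.hot = "pv"  ["pv"]
17. n11.off = false  [false]
18. n14.acc = true  [S.mk == 30]
19. n15.idx = true  [terminal]
20. n14.pre = false  [A.acc == false]
21. n17.lab = -6  [terminal]
22. n18.lab = 3  [terminal]
23. n19.idx = true  [terminal]
24. n16.depth = 17  [b₀.lab + 23]
25. n16.hot = "nx"  ["nx"]
26. n16.off = false  [b₁.lab > 3]
27. n10.tag = 25  [len(B₀.hot) + 23]
28. n10.fin = "xn"  ["xn"]
29. n10.key = 28  [S.mk - 2]
30. n3.depth = 23  [B₁.depth + 4]
31. n3.hot = "wxp"  ["w" ++ B₁.hot]
32. n3.off = false  [S.key > 28]
33. n2.depth = 1  [1]
34. n2.hot = "r"  [if B₁.off then B₁.hot else "r"]
35. n2.off = true  [B₁.depth > 22]
36. n0.tag = 18  [S.mk - 10]
37. n0.fin = "yr"  ["y" ++ B.hot]
38. n0.key = 30  [S.mk + 2]

"r"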